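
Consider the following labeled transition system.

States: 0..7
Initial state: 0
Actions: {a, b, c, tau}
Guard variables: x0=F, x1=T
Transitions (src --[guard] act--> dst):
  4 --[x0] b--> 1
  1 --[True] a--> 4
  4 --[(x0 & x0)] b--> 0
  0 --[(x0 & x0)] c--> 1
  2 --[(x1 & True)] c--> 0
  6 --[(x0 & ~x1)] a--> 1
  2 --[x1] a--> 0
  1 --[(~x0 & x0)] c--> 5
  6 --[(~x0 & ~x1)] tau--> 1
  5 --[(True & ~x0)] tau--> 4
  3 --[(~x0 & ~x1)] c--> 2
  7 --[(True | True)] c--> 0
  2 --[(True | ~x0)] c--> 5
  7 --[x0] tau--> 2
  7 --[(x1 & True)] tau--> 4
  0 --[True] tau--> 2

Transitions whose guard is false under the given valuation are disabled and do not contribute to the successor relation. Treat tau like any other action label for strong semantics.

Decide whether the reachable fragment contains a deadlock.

Reach set: {0,2,4,5}
  0: tau→2  [1 exit(s)]
  2: a→0  c→0  c→5  [3 exit(s)]
  4: ∅  [STUCK]
  5: tau→4  [1 exit(s)]
Path to 4: tau·c·tau

Answer: DEADLOCK at state 4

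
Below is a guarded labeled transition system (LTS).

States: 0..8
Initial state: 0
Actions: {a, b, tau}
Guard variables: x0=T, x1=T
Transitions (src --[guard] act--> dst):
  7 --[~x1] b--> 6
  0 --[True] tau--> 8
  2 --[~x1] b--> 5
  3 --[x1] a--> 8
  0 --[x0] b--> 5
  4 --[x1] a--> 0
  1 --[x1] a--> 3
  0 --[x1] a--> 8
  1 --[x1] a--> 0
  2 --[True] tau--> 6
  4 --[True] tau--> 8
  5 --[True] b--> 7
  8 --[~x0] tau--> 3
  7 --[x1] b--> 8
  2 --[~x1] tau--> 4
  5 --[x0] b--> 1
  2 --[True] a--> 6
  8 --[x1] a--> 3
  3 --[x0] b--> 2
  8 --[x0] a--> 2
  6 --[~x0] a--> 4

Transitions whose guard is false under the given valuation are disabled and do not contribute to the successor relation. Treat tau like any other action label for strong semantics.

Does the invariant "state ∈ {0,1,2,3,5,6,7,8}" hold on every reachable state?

Allowed set {0,1,2,3,5,6,7,8}
Reachable = {0,1,2,3,5,6,7,8}
  0: ok
  1: ok
  2: ok
  3: ok
  5: ok
  6: ok
  7: ok
  8: ok

Answer: INVARIANT HOLDS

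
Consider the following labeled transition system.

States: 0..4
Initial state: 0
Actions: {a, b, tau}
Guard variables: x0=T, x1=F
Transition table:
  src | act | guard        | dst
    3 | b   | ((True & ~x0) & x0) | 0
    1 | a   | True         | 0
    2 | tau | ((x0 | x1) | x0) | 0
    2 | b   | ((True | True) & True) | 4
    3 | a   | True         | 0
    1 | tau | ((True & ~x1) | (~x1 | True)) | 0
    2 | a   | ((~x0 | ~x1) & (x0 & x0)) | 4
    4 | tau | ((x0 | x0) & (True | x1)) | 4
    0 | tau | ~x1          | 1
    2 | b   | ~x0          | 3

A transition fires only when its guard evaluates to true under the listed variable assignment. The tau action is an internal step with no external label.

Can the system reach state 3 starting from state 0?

Answer: UNREACHABLE

Trace:
After dropping false guards: 8 live edges.
Layer 0: {0}
Layer 1: {1}  cumulative {0,1}
Reachable = {0,1}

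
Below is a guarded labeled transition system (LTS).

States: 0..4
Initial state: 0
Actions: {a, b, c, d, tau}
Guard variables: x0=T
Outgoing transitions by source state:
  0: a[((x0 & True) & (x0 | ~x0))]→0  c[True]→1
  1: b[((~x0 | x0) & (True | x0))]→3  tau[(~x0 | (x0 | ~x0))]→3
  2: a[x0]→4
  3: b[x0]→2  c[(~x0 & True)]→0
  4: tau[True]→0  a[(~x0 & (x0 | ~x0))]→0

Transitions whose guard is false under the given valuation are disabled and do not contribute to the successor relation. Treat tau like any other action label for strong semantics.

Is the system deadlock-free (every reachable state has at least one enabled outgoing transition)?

Answer: DEADLOCK-FREE

Trace:
Reach set: {0,1,2,3,4}
  0: a→0  c→1  [2 out]
  1: b→3  tau→3  [2 out]
  2: a→4  [1 out]
  3: b→2  [1 out]
  4: tau→0  [1 out]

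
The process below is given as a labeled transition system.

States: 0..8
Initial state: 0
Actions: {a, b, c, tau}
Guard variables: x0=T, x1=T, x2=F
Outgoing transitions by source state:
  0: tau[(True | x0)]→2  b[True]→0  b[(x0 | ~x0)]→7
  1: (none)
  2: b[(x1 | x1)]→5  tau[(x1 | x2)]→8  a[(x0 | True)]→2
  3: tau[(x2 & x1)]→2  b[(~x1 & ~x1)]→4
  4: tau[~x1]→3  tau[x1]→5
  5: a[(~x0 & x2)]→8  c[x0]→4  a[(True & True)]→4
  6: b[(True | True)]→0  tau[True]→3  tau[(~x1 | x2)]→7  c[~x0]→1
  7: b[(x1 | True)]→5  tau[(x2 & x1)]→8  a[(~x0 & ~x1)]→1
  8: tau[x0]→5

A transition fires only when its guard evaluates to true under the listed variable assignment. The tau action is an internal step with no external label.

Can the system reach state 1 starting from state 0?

Guard filter leaves 13 enabled edge(s).
L0 = {0}
L1 = {2,7}  total {0,2,7}
L2 = {5,8}  total {0,2,5,7,8}
L3 = {4}  total {0,2,4,5,7,8}
Reachable = {0,2,4,5,7,8}

Answer: UNREACHABLE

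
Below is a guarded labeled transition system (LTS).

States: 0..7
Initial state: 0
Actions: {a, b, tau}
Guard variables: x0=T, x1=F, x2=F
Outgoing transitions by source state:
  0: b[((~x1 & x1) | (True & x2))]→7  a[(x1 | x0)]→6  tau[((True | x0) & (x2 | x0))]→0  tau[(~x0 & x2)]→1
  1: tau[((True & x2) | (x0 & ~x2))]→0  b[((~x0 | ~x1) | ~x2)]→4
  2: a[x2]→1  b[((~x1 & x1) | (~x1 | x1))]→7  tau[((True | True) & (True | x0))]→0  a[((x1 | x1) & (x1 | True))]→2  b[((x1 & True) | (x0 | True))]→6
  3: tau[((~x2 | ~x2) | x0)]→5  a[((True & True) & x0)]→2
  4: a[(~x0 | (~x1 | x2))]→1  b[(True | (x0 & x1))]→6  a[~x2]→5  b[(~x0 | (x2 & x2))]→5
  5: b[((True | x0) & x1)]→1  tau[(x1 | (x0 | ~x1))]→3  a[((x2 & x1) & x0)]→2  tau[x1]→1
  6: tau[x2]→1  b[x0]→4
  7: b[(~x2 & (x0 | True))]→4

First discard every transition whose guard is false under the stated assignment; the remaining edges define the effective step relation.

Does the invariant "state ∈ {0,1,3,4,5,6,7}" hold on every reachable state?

Answer: INVARIANT VIOLATED at state 2

Analysis:
Allowed set {0,1,3,4,5,6,7}
Reachable = {0,1,2,3,4,5,6,7}
  0: ✓
  1: ✓
  2: outside
  3: ✓
  4: ✓
  5: ✓
  6: ✓
  7: ✓
witness against invariant: a·b·a·tau·a → 2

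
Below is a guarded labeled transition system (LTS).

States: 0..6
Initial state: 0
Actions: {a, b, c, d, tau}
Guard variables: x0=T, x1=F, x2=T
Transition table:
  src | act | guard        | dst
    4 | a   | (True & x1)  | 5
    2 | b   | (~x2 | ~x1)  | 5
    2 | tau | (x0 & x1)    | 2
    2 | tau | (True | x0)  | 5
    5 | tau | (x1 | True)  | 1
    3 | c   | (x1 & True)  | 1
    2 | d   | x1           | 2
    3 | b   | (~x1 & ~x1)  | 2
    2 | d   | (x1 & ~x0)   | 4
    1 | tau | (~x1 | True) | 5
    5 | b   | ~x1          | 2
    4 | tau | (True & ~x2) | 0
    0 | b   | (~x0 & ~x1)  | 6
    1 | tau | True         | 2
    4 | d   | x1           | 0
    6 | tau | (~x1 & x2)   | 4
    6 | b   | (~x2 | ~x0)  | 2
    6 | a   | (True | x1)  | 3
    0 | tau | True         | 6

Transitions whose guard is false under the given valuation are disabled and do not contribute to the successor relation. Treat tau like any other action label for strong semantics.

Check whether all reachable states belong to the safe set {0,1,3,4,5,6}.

Inv-set: {0,1,3,4,5,6}
Reach set: {0,1,2,3,4,5,6}
  0: ✓
  1: ✓
  2: VIOLATES
  3: ✓
  4: ✓
  5: ✓
  6: ✓
counterexample path to 2: tau·a·b

Answer: INVARIANT VIOLATED at state 2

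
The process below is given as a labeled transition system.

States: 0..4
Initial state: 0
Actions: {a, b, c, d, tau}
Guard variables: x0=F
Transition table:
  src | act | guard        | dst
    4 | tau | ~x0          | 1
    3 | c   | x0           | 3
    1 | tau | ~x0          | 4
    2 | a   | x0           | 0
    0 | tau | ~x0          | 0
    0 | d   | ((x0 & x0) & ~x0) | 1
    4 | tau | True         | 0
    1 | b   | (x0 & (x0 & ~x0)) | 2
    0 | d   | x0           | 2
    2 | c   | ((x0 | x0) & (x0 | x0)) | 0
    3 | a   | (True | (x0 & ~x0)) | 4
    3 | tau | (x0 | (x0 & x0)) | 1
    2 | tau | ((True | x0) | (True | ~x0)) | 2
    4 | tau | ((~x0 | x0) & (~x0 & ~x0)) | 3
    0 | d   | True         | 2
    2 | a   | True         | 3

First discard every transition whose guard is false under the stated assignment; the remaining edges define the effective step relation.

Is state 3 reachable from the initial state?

Answer: REACHABLE

Working:
9 transition(s) survive guard evaluation.
depth 0: {0}
depth 1: {2}  total {0,2}
depth 2: {3}  total {0,2,3}
depth 3: {4}  total {0,2,3,4}
depth 4: {1}  total {0,1,2,3,4}
R = {0,1,2,3,4}
trace reaching 3: d·a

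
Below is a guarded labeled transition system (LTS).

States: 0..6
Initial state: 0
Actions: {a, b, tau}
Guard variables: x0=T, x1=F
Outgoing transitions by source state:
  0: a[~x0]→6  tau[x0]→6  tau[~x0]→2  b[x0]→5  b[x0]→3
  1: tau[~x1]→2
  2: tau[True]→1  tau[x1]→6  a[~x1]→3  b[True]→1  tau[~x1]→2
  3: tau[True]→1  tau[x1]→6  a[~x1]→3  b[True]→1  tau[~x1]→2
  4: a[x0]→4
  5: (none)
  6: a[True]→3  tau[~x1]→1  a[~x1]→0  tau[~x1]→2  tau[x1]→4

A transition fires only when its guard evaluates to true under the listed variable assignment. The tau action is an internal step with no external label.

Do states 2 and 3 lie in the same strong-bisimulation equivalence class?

Compute ~ classes (split until stable):
  round 0: {{0,1,2,3,4,5,6}}
  round 1: {{0},{1},{2,3},{4},{5},{6}}
Fixed point at round 2; 6 class(es).
class of 2: {2,3}; class of 3: {2,3}

Answer: BISIMILAR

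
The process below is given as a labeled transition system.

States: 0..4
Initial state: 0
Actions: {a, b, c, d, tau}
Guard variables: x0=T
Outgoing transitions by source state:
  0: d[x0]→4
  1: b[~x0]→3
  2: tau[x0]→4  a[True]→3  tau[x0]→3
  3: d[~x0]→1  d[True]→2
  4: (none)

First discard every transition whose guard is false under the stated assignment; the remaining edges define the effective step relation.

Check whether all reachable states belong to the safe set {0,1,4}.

Answer: INVARIANT HOLDS

Analysis:
Safe = {0,1,4}
R = {0,4}
  0: ok
  4: ok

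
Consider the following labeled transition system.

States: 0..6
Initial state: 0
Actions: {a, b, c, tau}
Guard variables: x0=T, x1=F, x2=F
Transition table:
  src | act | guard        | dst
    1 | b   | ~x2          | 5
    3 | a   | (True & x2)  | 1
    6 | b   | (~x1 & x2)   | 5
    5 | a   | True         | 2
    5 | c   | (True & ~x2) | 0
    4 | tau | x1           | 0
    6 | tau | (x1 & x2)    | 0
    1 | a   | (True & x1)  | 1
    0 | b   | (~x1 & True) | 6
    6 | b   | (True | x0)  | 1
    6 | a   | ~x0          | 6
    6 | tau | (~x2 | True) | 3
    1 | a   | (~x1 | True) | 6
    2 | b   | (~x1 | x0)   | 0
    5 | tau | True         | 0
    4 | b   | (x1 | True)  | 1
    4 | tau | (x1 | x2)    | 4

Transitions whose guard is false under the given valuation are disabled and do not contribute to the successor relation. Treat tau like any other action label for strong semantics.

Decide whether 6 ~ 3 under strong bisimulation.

Answer: NOT BISIMILAR

Analysis:
Refine partition for ~:
  π0 = {{0,1,2,3,4,5,6}}
  π1 = {{0,2,4},{1},{3},{5},{6}}
  π2 = {{0},{1},{2},{3},{4},{5},{6}}
Fixed point at round 3; 7 class(es).
[6]={6}  [3]={3}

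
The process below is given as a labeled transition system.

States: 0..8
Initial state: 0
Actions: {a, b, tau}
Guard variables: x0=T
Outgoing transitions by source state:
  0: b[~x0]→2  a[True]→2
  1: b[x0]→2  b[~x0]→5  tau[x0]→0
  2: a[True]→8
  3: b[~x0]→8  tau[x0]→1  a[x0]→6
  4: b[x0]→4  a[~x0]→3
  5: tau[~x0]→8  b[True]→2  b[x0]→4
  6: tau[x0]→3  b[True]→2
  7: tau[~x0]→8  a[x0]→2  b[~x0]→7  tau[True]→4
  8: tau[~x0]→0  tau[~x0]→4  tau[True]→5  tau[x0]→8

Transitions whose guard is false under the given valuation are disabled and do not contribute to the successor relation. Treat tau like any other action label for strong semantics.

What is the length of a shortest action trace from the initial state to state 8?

Breadth-first toward 8:
  L0 = {0}
  L1 = {2}
  L2 = {8}
8 enters at depth 2; path a·a

Answer: 2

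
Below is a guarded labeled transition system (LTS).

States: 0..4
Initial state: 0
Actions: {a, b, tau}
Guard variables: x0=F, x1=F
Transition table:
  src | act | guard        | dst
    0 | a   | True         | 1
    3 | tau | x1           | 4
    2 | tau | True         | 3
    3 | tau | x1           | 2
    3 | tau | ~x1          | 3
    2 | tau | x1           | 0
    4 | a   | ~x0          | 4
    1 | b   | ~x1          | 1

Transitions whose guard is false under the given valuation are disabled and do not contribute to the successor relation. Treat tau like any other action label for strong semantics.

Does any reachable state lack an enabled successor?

Reach set: {0,1}
  0: a→1  [deg 1]
  1: b→1  [deg 1]

Answer: DEADLOCK-FREE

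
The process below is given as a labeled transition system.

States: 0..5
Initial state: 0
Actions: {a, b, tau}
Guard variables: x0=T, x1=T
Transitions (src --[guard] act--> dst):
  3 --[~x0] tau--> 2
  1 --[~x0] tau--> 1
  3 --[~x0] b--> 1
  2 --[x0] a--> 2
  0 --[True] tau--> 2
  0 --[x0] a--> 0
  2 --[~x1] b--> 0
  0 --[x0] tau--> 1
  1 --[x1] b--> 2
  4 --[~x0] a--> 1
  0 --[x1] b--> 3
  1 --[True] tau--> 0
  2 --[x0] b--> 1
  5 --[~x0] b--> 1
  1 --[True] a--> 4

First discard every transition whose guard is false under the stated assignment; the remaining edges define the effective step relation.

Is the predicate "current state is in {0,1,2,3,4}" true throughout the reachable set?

Safe = {0,1,2,3,4}
R = {0,1,2,3,4}
  0: safe
  1: safe
  2: safe
  3: safe
  4: safe

Answer: INVARIANT HOLDS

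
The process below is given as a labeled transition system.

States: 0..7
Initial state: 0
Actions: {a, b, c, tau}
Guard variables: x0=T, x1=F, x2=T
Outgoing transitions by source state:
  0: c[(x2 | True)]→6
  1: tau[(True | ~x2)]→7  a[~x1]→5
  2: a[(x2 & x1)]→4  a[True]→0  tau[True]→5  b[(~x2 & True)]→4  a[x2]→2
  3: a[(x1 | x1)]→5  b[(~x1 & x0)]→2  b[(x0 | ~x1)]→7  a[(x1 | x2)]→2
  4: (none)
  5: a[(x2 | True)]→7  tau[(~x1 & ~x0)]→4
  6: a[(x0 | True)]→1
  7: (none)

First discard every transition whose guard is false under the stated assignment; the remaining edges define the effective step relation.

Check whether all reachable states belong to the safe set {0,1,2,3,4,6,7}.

Answer: INVARIANT VIOLATED at state 5

Working:
Allowed set {0,1,2,3,4,6,7}
Reachable = {0,1,5,6,7}
  0: ✓
  1: ✓
  5: outside
  6: ✓
  7: ✓
reach 5 via c·a·a — violates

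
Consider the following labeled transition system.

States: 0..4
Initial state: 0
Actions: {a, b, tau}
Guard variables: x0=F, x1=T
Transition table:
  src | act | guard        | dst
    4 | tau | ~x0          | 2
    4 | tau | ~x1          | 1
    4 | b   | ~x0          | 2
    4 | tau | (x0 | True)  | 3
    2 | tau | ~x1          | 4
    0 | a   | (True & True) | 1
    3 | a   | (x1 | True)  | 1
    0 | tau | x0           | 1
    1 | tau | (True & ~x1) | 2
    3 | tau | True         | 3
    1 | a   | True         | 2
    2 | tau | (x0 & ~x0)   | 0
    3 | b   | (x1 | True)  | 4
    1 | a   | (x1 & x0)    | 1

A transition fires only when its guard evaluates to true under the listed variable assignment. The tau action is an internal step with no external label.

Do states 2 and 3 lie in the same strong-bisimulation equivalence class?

Compute ~ classes (split until stable):
  P[0] = {{0,1,2,3,4}}
  P[1] = {{0,1},{2},{3},{4}}
  P[2] = {{0},{1},{2},{3},{4}}
stable after 3 split(s): 5 block(s)
class of 2: {2}; class of 3: {3}

Answer: NOT BISIMILAR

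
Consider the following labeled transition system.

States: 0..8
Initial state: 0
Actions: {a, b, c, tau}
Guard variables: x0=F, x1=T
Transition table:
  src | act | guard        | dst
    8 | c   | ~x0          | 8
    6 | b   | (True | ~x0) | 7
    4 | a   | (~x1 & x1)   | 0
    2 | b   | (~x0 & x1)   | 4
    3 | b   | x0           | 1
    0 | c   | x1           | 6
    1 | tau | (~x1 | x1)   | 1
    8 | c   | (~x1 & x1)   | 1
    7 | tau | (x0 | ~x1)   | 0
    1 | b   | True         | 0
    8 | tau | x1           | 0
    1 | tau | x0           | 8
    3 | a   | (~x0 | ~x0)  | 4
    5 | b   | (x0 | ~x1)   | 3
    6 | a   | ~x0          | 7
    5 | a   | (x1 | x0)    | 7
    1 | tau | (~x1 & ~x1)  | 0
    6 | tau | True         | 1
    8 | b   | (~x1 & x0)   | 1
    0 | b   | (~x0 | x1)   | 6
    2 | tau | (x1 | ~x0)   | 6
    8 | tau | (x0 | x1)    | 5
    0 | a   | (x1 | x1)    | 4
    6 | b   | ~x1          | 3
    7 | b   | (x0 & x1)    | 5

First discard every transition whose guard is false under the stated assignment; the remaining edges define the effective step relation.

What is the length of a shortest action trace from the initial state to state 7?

Answer: 2

Analysis:
BFS to 7:
  depth 0: {0}
  depth 1: {4,6}
  depth 2: {1,7}
depth(7)=2, e.g. b·a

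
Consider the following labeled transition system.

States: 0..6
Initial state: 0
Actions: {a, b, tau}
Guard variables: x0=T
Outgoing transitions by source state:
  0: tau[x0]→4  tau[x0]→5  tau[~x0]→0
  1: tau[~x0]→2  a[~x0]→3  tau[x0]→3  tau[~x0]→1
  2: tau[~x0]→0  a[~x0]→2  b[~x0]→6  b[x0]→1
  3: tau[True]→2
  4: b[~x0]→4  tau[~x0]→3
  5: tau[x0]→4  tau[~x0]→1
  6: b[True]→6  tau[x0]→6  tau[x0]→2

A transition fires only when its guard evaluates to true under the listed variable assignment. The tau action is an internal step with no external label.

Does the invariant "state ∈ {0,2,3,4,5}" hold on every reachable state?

Inv-set: {0,2,3,4,5}
R = {0,4,5}
  0: ok
  4: ok
  5: ok

Answer: INVARIANT HOLDS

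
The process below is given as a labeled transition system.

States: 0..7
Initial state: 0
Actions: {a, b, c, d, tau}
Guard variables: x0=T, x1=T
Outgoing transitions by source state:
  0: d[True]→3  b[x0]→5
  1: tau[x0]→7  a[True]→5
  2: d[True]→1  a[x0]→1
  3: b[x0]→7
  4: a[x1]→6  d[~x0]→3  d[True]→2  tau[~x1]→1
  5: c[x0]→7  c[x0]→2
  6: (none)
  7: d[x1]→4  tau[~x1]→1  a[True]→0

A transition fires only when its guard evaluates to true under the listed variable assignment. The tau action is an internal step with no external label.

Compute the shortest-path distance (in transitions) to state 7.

BFS to 7:
  Layer 0: {0}
  Layer 1: {3,5}
  Layer 2: {2,7}
first hit 7 at d=2 via b·c

Answer: 2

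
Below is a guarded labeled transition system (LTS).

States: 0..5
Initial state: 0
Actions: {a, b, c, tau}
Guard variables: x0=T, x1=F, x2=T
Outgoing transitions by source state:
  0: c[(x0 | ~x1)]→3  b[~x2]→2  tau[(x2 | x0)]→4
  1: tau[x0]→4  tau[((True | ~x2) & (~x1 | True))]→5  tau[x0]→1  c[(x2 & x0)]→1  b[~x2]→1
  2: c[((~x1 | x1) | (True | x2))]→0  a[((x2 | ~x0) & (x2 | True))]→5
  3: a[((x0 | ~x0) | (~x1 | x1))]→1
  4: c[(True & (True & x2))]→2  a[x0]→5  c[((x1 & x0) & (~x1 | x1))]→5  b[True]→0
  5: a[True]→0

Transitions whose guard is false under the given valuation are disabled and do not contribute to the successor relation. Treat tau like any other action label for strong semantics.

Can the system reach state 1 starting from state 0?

Answer: REACHABLE

Analysis:
13 transition(s) survive guard evaluation.
L0 = {0}
L1 = {3,4}  cumulative {0,3,4}
L2 = {1,2,5}  cumulative {0,1,2,3,4,5}
Reachable = {0,1,2,3,4,5}
Path to 1: c·a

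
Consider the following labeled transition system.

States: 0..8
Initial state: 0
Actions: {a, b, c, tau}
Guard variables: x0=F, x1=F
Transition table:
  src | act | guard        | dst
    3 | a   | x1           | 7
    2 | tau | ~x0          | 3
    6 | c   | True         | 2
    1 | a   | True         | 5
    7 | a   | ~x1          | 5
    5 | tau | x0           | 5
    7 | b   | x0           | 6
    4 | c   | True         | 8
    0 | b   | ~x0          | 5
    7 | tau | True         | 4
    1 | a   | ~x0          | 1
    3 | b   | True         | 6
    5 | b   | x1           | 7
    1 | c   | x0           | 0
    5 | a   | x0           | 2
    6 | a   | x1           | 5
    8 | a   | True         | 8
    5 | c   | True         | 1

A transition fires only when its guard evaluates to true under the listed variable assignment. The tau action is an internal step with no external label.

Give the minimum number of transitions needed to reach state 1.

Answer: 2

Working:
Layered search for 1:
  depth 0: {0}
  depth 1: {5}
  depth 2: {1}
depth(1)=2, e.g. b·c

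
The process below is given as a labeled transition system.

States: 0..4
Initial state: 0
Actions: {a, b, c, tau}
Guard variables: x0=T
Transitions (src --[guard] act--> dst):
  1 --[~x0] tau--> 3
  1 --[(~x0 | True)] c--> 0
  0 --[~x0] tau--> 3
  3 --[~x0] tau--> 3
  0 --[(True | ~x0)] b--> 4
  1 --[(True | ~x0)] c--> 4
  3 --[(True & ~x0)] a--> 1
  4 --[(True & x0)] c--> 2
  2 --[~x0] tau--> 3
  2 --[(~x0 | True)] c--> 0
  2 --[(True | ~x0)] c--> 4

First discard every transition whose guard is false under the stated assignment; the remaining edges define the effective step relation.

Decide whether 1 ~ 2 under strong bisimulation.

Answer: BISIMILAR

Analysis:
Compute ~ classes (split until stable):
  π0 = {{0,1,2,3,4}}
  π1 = {{0},{1,2,4},{3}}
  π2 = {{0},{1,2},{3},{4}}
4 equivalence class(es) (converged in 3)
class of 1: {1,2}; class of 2: {1,2}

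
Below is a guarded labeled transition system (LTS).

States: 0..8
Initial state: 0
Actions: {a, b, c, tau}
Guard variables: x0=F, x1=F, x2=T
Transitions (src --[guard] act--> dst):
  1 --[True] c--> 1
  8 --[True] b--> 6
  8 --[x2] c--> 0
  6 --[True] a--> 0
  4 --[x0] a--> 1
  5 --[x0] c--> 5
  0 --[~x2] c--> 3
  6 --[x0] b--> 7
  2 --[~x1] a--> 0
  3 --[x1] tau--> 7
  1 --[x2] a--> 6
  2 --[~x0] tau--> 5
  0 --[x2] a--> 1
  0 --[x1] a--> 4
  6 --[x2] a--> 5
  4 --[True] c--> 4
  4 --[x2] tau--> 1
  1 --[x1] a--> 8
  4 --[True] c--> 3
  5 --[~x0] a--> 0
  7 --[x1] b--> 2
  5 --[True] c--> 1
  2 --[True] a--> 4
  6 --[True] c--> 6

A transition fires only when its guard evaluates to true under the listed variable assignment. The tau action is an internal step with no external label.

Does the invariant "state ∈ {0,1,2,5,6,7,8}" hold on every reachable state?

Inv-set: {0,1,2,5,6,7,8}
Reach set: {0,1,5,6}
  0: ✓
  1: ✓
  5: ✓
  6: ✓

Answer: INVARIANT HOLDS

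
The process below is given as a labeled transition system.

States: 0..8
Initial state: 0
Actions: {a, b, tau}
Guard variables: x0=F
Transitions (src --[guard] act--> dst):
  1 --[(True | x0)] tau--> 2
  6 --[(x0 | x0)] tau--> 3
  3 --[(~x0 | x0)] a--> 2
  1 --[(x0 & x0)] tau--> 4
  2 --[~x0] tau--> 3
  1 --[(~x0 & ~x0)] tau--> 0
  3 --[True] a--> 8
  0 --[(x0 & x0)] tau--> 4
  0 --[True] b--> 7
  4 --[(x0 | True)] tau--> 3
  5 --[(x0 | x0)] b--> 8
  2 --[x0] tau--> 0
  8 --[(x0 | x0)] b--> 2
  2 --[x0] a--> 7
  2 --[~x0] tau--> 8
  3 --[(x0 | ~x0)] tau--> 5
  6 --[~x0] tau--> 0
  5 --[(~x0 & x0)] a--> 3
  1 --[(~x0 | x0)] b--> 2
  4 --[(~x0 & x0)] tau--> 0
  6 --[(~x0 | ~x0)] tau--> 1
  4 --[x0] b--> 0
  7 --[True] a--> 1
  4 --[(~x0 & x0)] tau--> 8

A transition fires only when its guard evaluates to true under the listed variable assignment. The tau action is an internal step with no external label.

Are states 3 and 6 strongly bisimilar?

Refine partition for ~:
  P[0] = {{0,1,2,3,4,5,6,7,8}}
  P[1] = {{0},{1},{2,4,6},{3},{5,8},{7}}
  P[2] = {{0},{1},{2},{3},{4},{5,8},{6},{7}}
stable after 3 split(s): 8 block(s)
class of 3: {3}; class of 6: {6}

Answer: NOT BISIMILAR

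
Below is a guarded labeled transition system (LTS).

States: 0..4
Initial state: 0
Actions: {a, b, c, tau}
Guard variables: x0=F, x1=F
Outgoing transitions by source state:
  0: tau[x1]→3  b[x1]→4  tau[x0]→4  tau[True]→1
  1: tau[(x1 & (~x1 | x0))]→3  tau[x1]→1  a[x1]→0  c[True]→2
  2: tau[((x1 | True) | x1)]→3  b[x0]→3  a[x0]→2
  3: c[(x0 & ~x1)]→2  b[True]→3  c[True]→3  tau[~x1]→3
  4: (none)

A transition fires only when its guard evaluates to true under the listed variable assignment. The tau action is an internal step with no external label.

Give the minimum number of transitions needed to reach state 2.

Answer: 2

Analysis:
Breadth-first toward 2:
  Layer 0: {0}
  Layer 1: {1}
  Layer 2: {2}
depth(2)=2, e.g. tau·c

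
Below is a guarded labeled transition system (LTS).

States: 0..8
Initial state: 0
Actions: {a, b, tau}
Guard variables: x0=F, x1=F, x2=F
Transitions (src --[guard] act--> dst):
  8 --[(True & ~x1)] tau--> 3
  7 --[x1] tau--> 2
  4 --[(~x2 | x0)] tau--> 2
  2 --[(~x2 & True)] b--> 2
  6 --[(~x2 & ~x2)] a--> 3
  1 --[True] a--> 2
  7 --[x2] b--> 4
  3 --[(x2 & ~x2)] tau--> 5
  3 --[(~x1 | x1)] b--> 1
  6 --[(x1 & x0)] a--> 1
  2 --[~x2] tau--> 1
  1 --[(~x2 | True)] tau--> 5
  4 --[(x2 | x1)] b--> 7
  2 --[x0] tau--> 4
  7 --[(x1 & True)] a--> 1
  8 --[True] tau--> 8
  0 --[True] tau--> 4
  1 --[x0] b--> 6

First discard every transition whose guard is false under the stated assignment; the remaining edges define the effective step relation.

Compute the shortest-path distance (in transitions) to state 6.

Layered search for 6:
  Layer 0: {0}
  Layer 1: {4}
  Layer 2: {2}
  Layer 3: {1}
  Layer 4: {5}
6 never appears.

Answer: UNREACHABLE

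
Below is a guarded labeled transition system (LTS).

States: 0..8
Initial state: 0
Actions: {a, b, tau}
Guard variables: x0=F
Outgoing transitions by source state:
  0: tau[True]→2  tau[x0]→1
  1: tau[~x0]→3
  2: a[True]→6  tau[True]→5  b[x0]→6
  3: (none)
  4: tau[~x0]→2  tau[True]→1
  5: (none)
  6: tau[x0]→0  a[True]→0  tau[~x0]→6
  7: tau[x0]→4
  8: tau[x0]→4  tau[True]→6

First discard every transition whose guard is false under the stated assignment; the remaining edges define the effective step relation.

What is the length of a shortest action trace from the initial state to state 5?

Answer: 2

Working:
BFS to 5:
  depth 0: {0}
  depth 1: {2}
  depth 2: {5,6}
depth(5)=2, e.g. tau·tau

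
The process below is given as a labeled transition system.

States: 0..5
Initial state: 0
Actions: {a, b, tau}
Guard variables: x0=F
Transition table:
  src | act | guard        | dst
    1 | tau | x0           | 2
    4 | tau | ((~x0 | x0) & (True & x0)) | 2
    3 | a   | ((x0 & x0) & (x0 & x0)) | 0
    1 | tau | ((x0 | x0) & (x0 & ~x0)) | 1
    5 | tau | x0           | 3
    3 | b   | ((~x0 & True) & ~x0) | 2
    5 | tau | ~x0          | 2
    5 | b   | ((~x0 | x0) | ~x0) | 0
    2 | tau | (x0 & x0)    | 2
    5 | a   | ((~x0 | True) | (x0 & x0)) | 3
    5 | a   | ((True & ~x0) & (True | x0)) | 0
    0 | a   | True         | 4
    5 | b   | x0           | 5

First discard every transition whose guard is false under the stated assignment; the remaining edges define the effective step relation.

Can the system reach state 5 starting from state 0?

After dropping false guards: 6 live edges.
depth 0: {0}
depth 1: {4}  total {0,4}
R = {0,4}

Answer: UNREACHABLE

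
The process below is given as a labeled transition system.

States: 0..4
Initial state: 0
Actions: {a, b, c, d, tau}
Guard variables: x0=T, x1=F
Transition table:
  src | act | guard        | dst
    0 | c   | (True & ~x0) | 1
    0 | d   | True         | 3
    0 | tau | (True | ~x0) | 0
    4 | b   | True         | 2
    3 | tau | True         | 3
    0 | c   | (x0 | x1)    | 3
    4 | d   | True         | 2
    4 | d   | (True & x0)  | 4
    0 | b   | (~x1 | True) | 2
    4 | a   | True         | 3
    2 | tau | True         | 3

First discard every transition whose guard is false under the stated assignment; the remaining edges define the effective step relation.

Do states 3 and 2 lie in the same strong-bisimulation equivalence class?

Answer: BISIMILAR

Trace:
Refine partition for ~:
  round 0: {{0,1,2,3,4}}
  round 1: {{0},{1},{2,3},{4}}
4 equivalence class(es) (converged in 2)
3∈{2,3}, 2∈{2,3}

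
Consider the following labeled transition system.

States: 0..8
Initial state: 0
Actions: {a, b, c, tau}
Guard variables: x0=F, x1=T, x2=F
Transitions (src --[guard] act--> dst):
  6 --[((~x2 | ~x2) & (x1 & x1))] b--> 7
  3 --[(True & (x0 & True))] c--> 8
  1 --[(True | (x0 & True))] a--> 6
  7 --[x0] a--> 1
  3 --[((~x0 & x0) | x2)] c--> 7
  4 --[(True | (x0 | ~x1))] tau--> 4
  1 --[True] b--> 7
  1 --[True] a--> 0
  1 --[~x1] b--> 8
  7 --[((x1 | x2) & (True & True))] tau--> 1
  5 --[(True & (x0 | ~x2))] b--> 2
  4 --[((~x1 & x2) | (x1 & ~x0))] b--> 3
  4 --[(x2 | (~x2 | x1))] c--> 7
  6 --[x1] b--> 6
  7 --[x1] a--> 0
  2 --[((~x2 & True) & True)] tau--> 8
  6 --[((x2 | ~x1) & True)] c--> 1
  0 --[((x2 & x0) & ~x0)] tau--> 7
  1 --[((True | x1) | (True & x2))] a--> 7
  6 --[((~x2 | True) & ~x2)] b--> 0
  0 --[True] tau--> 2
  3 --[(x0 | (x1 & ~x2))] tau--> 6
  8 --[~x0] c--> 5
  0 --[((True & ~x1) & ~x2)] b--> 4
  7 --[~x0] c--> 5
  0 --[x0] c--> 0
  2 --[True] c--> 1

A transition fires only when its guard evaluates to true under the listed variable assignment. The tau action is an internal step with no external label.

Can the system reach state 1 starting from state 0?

19 transition(s) survive guard evaluation.
depth 0: {0}
depth 1: {2}  now seen {0,2}
depth 2: {1,8}  now seen {0,1,2,8}
depth 3: {5,6,7}  now seen {0,1,2,5,6,7,8}
Reachable = {0,1,2,5,6,7,8}
witness 1: tau·c

Answer: REACHABLE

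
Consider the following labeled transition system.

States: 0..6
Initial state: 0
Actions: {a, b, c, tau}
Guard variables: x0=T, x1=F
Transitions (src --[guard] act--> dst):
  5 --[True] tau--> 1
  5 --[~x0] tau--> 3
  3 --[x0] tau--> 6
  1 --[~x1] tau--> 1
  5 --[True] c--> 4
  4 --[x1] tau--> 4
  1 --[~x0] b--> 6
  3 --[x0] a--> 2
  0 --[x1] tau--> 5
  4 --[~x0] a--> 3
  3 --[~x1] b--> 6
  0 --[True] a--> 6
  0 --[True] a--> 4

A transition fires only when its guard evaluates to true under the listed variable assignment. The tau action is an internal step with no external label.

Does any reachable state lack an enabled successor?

Answer: DEADLOCK at state 4

Analysis:
Reachable = {0,4,6}
  0: a→4  a→6  [deg 2]
  4: ∅  [STUCK]
  6: ∅  [STUCK]
Path to 4: a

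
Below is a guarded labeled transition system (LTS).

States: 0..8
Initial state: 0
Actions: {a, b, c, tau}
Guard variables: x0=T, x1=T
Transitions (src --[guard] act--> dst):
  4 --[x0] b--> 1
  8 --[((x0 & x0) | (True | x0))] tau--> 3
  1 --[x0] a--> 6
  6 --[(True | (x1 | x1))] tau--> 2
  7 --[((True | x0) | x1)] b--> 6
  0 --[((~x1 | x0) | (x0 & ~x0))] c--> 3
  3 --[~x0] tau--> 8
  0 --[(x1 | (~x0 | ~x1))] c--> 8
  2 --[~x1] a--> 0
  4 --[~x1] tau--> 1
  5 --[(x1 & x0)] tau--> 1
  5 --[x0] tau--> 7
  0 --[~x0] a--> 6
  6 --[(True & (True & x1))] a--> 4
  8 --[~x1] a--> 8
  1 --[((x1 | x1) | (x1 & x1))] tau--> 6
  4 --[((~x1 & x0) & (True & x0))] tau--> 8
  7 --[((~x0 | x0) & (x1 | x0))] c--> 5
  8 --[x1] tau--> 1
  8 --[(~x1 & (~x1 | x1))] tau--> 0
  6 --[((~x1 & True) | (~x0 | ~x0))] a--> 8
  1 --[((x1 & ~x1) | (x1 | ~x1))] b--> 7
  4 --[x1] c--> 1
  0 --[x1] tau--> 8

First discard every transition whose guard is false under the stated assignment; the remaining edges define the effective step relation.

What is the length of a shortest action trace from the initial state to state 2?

BFS to 2:
  Layer 0: {0}
  Layer 1: {3,8}
  Layer 2: {1}
  Layer 3: {6,7}
  Layer 4: {2,4,5}
depth(2)=4, e.g. c·tau·a·tau

Answer: 4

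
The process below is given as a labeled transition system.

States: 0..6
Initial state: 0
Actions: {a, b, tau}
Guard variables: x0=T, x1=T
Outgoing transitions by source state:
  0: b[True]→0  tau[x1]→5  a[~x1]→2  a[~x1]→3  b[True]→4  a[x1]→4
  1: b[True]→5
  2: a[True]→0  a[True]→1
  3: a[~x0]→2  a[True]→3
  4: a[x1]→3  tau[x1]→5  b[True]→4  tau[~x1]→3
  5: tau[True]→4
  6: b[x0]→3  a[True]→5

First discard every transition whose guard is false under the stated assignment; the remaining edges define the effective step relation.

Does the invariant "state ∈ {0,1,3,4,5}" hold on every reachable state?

Inv-set: {0,1,3,4,5}
R = {0,3,4,5}
  0: ✓
  3: ✓
  4: ✓
  5: ✓

Answer: INVARIANT HOLDS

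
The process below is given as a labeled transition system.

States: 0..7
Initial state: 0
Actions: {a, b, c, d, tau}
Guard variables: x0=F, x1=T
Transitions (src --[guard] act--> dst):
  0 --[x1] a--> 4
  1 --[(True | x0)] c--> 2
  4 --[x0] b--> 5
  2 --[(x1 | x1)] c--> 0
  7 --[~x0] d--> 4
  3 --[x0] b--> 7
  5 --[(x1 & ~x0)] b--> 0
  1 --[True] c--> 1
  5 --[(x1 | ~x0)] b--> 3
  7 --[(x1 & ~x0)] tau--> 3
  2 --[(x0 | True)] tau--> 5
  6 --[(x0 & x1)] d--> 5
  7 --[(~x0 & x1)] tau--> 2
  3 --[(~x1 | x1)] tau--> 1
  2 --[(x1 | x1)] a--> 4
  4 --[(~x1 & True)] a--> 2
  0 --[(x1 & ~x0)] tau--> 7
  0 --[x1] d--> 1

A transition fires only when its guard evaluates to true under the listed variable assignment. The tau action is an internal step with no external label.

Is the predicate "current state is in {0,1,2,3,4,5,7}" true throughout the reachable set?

Answer: INVARIANT HOLDS

Working:
Inv-set: {0,1,2,3,4,5,7}
Reachable = {0,1,2,3,4,5,7}
  0: ok
  1: ok
  2: ok
  3: ok
  4: ok
  5: ok
  7: ok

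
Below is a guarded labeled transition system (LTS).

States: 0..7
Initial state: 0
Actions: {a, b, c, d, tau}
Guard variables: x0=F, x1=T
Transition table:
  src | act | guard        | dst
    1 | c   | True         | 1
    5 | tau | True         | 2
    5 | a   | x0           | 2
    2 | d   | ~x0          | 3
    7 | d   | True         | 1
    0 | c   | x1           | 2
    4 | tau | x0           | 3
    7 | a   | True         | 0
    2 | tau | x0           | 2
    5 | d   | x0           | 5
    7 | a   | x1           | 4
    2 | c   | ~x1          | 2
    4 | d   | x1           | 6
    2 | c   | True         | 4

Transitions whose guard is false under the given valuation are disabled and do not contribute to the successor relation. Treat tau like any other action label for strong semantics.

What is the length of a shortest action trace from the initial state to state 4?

Answer: 2

Working:
Layered search for 4:
  depth 0: {0}
  depth 1: {2}
  depth 2: {3,4}
depth(4)=2, e.g. c·c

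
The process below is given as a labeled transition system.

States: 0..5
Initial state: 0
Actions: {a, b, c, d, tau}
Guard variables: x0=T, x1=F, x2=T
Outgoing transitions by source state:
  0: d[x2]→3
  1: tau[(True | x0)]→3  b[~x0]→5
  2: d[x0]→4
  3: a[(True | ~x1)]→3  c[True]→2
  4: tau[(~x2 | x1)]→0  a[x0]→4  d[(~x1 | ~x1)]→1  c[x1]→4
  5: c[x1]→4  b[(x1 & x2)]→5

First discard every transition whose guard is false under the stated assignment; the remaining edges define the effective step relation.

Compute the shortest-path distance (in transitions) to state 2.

Layered search for 2:
  Layer 0: {0}
  Layer 1: {3}
  Layer 2: {2}
depth(2)=2, e.g. d·c

Answer: 2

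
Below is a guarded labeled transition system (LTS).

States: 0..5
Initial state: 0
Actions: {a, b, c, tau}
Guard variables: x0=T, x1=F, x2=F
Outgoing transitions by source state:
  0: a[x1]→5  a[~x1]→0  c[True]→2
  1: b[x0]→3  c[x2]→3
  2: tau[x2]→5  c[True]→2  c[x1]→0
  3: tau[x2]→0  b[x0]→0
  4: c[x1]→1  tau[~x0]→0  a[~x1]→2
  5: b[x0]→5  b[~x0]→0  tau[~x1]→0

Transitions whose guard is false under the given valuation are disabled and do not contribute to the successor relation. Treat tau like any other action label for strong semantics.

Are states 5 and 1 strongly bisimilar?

Refine partition for ~:
  round 0: {{0,1,2,3,4,5}}
  round 1: {{0},{1,3},{2},{4},{5}}
  round 2: {{0},{1},{2},{3},{4},{5}}
Fixed point at round 3; 6 class(es).
class of 5: {5}; class of 1: {1}

Answer: NOT BISIMILAR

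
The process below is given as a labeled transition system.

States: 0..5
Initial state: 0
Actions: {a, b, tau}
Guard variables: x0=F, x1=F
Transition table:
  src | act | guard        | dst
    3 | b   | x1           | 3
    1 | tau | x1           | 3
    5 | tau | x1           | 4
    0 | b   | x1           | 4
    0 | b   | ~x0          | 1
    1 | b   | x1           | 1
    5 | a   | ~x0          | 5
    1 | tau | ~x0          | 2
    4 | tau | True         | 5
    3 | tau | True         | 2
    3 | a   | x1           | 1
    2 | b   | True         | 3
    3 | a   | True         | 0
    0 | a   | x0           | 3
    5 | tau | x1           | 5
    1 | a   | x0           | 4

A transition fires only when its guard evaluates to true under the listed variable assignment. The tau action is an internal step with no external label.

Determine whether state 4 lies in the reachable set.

Answer: UNREACHABLE

Analysis:
Guard filter leaves 7 enabled edge(s).
L0 = {0}
L1 = {1}  now seen {0,1}
L2 = {2}  now seen {0,1,2}
L3 = {3}  now seen {0,1,2,3}
Reachable = {0,1,2,3}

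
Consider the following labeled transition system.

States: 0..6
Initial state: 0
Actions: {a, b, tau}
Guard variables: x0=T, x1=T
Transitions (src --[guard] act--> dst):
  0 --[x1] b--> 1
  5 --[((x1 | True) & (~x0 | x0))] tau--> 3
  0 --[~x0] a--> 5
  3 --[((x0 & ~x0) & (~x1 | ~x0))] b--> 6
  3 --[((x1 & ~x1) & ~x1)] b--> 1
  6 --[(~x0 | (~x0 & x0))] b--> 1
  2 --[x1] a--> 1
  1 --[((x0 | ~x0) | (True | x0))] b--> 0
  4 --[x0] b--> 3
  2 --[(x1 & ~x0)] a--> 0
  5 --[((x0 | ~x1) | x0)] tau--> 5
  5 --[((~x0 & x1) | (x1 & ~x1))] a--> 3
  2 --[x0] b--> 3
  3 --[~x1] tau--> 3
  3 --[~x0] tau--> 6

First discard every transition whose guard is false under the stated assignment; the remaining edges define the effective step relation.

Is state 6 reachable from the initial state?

Answer: UNREACHABLE

Working:
7 transition(s) survive guard evaluation.
depth 0: {0}
depth 1: {1}  cumulative {0,1}
R = {0,1}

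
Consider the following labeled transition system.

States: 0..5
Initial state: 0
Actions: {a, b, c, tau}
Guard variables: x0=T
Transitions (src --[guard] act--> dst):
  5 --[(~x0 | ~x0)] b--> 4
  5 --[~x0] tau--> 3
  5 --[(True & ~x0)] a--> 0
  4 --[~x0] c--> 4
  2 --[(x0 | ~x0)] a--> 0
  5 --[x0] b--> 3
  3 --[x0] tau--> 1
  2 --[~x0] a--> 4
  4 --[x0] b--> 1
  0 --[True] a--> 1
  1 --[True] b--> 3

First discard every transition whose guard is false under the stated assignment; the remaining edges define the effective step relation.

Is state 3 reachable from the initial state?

6 transition(s) survive guard evaluation.
depth 0: {0}
depth 1: {1}  now seen {0,1}
depth 2: {3}  now seen {0,1,3}
Reachable = {0,1,3}
witness 3: a·b

Answer: REACHABLE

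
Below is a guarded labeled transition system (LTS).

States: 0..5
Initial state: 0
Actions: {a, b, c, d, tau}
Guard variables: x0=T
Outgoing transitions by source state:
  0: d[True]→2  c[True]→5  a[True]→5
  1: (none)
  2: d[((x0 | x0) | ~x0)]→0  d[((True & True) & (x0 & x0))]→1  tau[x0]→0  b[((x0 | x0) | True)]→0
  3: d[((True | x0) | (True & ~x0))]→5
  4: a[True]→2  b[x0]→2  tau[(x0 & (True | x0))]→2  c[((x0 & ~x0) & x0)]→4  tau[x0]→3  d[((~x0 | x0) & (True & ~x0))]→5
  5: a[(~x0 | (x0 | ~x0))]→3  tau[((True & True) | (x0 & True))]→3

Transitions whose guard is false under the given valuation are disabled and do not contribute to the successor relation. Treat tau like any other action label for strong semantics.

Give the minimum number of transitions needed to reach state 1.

Answer: 2

Working:
BFS to 1:
  depth 0: {0}
  depth 1: {2,5}
  depth 2: {1,3}
first hit 1 at d=2 via d·d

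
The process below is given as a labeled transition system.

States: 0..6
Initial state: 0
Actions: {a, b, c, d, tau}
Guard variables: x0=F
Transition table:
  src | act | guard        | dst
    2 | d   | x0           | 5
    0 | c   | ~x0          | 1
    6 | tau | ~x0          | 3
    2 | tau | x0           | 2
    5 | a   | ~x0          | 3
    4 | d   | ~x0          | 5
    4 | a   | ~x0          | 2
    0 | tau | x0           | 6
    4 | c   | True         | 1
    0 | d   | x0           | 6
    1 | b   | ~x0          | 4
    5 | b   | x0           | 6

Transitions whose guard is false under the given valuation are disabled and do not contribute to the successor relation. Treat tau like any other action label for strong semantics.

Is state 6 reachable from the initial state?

Answer: UNREACHABLE

Analysis:
7 transition(s) survive guard evaluation.
L0 = {0}
L1 = {1}  total {0,1}
L2 = {4}  total {0,1,4}
L3 = {2,5}  total {0,1,2,4,5}
L4 = {3}  total {0,1,2,3,4,5}
Reachable = {0,1,2,3,4,5}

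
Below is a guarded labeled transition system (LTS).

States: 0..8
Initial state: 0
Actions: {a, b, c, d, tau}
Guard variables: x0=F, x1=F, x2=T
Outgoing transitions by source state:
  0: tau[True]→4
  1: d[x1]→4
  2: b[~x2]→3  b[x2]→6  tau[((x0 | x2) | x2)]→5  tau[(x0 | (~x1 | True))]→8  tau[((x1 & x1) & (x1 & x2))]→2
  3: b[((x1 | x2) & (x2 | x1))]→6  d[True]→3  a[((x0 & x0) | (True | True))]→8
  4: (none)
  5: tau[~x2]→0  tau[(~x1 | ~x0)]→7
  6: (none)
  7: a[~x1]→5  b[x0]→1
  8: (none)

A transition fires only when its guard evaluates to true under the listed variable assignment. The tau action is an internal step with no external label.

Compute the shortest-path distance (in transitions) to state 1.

Answer: UNREACHABLE

Trace:
Layered search for 1:
  L0 = {0}
  L1 = {4}
1 never appears.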